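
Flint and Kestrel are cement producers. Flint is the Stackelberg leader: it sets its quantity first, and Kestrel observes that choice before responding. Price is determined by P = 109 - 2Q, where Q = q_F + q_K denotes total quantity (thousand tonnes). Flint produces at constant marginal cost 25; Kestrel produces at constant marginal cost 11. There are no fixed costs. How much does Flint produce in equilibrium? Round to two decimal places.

The follower Kestrel best-responds to any q_F: π_K = (109 - 2Q)q_K - 11q_K.
∂π_K/∂q_K = 98 - 2q_F - 4q_K = 0 gives the reaction function q_K = (98 - 2q_F)/4.
The leader anticipates this reaction. Substituting into P = 109 - 2Q gives P = 60 - q_F, so π_F = (60 - q_F)q_F - 25q_F.
Leader FOC: 35 - 2q_F = 0, so q_F = 35/2.
Then q_K = (98 - 2·(35/2))/4 = 63/4.

17.50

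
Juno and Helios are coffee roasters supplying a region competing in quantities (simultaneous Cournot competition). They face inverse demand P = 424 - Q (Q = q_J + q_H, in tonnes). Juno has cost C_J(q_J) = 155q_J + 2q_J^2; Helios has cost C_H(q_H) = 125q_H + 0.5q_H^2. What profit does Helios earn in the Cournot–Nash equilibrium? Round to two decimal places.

Juno's profit: π_J = (424 - Q)q_J - (155q_J + 2q_J²). Setting ∂π_J/∂q_J = 0: 269 - 6q_J - (q_H) = 0.
Helios's first-order condition: 299 - 3q_H - (q_J) = 0.
Best responses: q_J = (269 - q_H)/6, q_H = (299 - q_J)/3.
Substituting one into the other gives q_J = 508/17 and q_H = 1525/17.
Price P = 424 - 119.5882 = 304.4118.
Helios's profit: 304.4118·(1525/17) - 125·(1525/17) - (1/2)(1525/17)² = 12070.7180.

12070.72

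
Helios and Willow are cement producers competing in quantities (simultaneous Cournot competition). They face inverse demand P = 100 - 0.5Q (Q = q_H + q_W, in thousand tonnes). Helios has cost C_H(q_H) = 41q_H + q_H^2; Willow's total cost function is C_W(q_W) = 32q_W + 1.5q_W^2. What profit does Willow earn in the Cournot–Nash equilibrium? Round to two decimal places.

Helios's profit: π_H = (100 - 0.5Q)q_H - (41q_H + q_H²). Setting ∂π_H/∂q_H = 0: 59 - 3q_H - (1/2)(q_W) = 0.
Willow's first-order condition: 68 - 4q_W - (1/2)(q_H) = 0.
Best responses: q_H = (59 - (1/2)q_W)/3, q_W = (68 - (1/2)q_H)/4.
Solving the pair: q_H = 808/47, q_W = 698/47.
Price P = 100 - (1/2)·(1506/47) = 83.9787.
Willow's profit: 83.9787·(698/47) - 32·(698/47) - (3/2)(698/47)² = 441.1082.

441.11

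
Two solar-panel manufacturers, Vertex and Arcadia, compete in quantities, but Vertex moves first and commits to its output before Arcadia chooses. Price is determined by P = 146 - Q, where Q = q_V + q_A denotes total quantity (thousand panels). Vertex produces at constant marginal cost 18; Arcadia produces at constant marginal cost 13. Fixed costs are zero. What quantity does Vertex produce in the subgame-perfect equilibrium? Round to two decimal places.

The follower Arcadia best-responds to any q_V: π_A = (146 - Q)q_A - 13q_A.
Setting the follower's marginal profit to zero, 133 - q_V - 2q_A = 0, i.e. q_A = (133 - q_V)/2.
Vertex substitutes q_A(q_V) into its own profit: π_V = q_V(146 - q_V - (133 - q_V)/2) - 18q_V = (159/2 - (1/2)q_V)q_V - 18q_V.
The leader's first-order condition 123/2 - q_V = 0 yields q_V = 123/2.
Then q_A = (133 - 123/2)/2 = 143/4.

61.50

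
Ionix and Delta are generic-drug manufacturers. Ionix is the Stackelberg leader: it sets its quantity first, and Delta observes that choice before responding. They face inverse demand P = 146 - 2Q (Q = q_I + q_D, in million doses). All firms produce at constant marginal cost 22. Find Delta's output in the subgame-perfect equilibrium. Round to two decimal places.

15.50

The follower Delta best-responds to any q_I: π_D = (146 - 2Q)q_D - 22q_D.
Follower FOC: 124 - 2q_I - 4q_D = 0, so q_D(q_I) = (124 - 2q_I)/4.
The leader anticipates this reaction. Substituting into P = 146 - 2Q gives P = 84 - q_I, so π_I = (84 - q_I)q_I - 22q_I.
Maximising: ∂π_I/∂q_I = 62 - 2q_I = 0, giving q_I = 31.
Then q_D = (124 - 2·31)/4 = 31/2.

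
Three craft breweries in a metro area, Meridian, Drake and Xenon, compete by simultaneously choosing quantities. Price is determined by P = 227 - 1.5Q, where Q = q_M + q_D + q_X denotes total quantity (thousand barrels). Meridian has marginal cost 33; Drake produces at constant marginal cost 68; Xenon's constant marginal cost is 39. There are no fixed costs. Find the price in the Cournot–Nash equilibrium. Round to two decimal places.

91.75

Meridian's profit: π_M = (227 - 1.5Q)q_M - (33q_M). Setting ∂π_M/∂q_M = 0: 194 - 3q_M - (3/2)(q_D + q_X) = 0.
Drake's profit: π_D = (227 - 1.5Q)q_D - (68q_D). Setting ∂π_D/∂q_D = 0: 159 - 3q_D - (3/2)(q_M + q_X) = 0.
Xenon's first-order condition: 188 - 3q_X - (3/2)(q_M + q_D) = 0.
Adding the 3 first-order conditions: 541 − 6Q = 0, so Q = 541/6.
Back-substituting: q_M = (194 − 541/4)/(3/2) = 235/6, q_D = (159 − 541/4)/(3/2) = 95/6, q_X = (188 − 541/4)/(3/2) = 211/6.
Total output Q = 541/6, so price P = 227 - (3/2)·(541/6) = 367/4.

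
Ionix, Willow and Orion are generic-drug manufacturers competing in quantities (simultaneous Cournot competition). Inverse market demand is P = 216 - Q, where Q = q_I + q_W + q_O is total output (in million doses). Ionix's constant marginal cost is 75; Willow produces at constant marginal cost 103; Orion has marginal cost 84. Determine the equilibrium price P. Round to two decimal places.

119.50

Ionix's profit: π_I = (216 - Q)q_I - (75q_I). Setting ∂π_I/∂q_I = 0: 141 - 2q_I - (q_W + q_O) = 0.
Willow's first-order condition: 113 - 2q_W - (q_I + q_O) = 0.
Orion's first-order condition: 132 - 2q_O - (q_I + q_W) = 0.
Adding the 3 conditions: 386 − 2Q − 2Q = 0, i.e. Q = 193/2.
Back-substituting: q_I = (141 − 193/2) = 89/2, q_W = (113 − 193/2) = 33/2, q_O = (132 − 193/2) = 71/2.
Total output Q = 193/2, so price P = 216 - 193/2 = 239/2.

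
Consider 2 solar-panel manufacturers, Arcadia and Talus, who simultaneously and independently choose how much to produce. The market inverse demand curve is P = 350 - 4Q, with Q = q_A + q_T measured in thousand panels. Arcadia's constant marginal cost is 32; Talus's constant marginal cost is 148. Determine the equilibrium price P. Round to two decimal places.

Arcadia's profit: π_A = (350 - 4Q)q_A - (32q_A). Setting ∂π_A/∂q_A = 0: 318 - 8q_A - 4(q_T) = 0.
Talus's profit: π_T = (350 - 4Q)q_T - (148q_T). Setting ∂π_T/∂q_T = 0: 202 - 8q_T - 4(q_A) = 0.
Rearranging gives the reaction functions q_A = (318 - 4q_T)/8 and q_T = (202 - 4q_A)/8.
Solving the pair: q_A = 217/6, q_T = 43/6.
Total output Q = 130/3, so price P = 350 - 4·(130/3) = 530/3.

176.67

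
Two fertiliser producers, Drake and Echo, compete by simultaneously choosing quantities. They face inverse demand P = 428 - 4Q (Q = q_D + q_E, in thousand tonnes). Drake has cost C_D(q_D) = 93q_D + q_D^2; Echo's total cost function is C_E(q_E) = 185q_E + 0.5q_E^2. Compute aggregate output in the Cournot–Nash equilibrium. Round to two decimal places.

Drake's profit: π_D = (428 - 4Q)q_D - (93q_D + q_D²). Setting ∂π_D/∂q_D = 0: 335 - 10q_D - 4(q_E) = 0.
Echo's profit: π_E = (428 - 4Q)q_E - (185q_E + (1/2)q_E²). Setting ∂π_E/∂q_E = 0: 243 - 9q_E - 4(q_D) = 0.
Rearranging gives the reaction functions q_D = (335 - 4q_E)/10 and q_E = (243 - 4q_D)/9.
Substituting one into the other gives q_D = 27.6081 and q_E = 545/37.
Total output Q = 27.6081 + 545/37 = 42.3378.

42.34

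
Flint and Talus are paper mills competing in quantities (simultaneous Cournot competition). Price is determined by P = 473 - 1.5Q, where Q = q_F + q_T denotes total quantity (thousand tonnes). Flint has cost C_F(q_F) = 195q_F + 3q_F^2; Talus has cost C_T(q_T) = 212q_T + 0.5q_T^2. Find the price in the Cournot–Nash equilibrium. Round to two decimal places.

Flint's profit: π_F = (473 - 1.5Q)q_F - (195q_F + 3q_F²). Setting ∂π_F/∂q_F = 0: 278 - 9q_F - (3/2)(q_T) = 0.
Talus's profit: π_T = (473 - 1.5Q)q_T - (212q_T + (1/2)q_T²). Setting ∂π_T/∂q_T = 0: 261 - 4q_T - (3/2)(q_F) = 0.
Best responses: q_F = (278 - (3/2)q_T)/9, q_T = (261 - (3/2)q_F)/4.
Substituting one into the other gives q_F = 21.3481 and q_T = 57.2444.
Total output Q = 78.5926, so price P = 473 - (3/2)·78.5926 = 355.1111.

355.11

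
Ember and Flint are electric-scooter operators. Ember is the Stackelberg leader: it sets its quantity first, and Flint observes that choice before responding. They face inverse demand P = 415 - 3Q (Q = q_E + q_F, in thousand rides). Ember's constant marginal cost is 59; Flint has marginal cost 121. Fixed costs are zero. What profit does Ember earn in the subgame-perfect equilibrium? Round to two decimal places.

The follower Flint best-responds to any q_E: π_F = (415 - 3Q)q_F - 121q_F.
Setting the follower's marginal profit to zero, 294 - 3q_E - 6q_F = 0, i.e. q_F = (294 - 3q_E)/6.
The leader anticipates this reaction. Substituting into P = 415 - 3Q gives P = 268 - (3/2)q_E, so π_E = (268 - (3/2)q_E)q_E - 59q_E.
The leader's first-order condition 209 - 3q_E = 0 yields q_E = 209/3.
Then q_F = (294 - 3·(209/3))/6 = 85/6.
Price P = 415 - 3·(503/6) = 327/2.
Ember's profit: (327/2 - 59)·(209/3) = 7280.1667.

7280.17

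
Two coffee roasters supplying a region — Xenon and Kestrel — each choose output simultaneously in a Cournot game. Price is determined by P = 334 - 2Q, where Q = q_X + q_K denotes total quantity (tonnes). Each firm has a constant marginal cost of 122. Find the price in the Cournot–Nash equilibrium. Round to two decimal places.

A representative firm's profit is π_i = q_i(334 - 2Q) - 122q_i.
First-order condition (treating rivals' output as given): 212 - 4q_i - 2q_j = 0.
With identical firms every q_j equals q_i, so q_j = q_i and 212 = 6q_i, giving q_i = 106/3.
Total output Q = 212/3, so price P = 334 - 2·(212/3) = 578/3.

192.67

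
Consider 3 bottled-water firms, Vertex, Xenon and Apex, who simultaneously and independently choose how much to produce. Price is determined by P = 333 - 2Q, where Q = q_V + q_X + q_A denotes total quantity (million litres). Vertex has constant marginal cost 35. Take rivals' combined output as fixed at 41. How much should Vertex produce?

54

With rivals' combined output fixed at 41, Vertex's profit is π_V = (333 - 2·41 - 2q_V)q_V - (35q_V) = (251 - 2q_V)q_V - (35q_V).
∂π_V/∂q_V = 216 - 4q_V = 0, so q_V = 54.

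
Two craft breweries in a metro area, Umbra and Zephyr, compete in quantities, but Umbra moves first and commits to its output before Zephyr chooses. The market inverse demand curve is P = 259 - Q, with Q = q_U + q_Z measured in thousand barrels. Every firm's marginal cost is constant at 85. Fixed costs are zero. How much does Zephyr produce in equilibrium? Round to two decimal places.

43.50

The follower Zephyr best-responds to any q_U: π_Z = (259 - Q)q_Z - 85q_Z.
∂π_Z/∂q_Z = 174 - q_U - 2q_Z = 0 gives the reaction function q_Z = (174 - q_U)/2.
Umbra substitutes q_Z(q_U) into its own profit: π_U = q_U(259 - q_U - (174 - q_U)/2) - 85q_U = (172 - (1/2)q_U)q_U - 85q_U.
Leader FOC: 87 - q_U = 0, so q_U = 87.
Then q_Z = (174 - 87)/2 = 87/2.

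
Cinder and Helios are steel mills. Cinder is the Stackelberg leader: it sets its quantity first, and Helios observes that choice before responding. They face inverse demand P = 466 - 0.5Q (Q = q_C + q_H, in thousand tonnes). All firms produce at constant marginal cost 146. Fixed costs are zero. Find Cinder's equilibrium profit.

Solve by backward induction. Given q_C, the follower Helios maximises π_H = (466 - (1/2)q_C - (1/2)q_H)q_H - 146q_H.
∂π_H/∂q_H = 320 - (1/2)q_C - q_H = 0 gives the reaction function q_H = (320 - (1/2)q_C).
Cinder substitutes q_H(q_C) into its own profit: π_C = q_C(466 - (1/2)q_C - (320 - (1/2)q_C)/2) - 146q_C = (306 - (1/4)q_C)q_C - 146q_C.
Maximising: ∂π_C/∂q_C = 160 - (1/2)q_C = 0, giving q_C = 320.
Then q_H = (320 - (1/2)·320) = 160.
Price P = 466 - (1/2)·480 = 226.
Cinder's profit: (226 - 146)·320 = 25600.

25600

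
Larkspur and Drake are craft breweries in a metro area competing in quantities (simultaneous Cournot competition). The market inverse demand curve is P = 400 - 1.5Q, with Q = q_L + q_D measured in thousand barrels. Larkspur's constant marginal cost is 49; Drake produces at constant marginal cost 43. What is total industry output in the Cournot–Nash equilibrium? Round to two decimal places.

Larkspur's profit: π_L = (400 - 1.5Q)q_L - (49q_L). Setting ∂π_L/∂q_L = 0: 351 - 3q_L - (3/2)(q_D) = 0.
Drake's profit: π_D = (400 - 1.5Q)q_D - (43q_D). Setting ∂π_D/∂q_D = 0: 357 - 3q_D - (3/2)(q_L) = 0.
So q_L = (351 - (3/2)q_D)/3 and q_D = (357 - (3/2)q_L)/3.
Substituting one into the other gives q_L = 230/3 and q_D = 242/3.
Total output Q = 230/3 + 242/3 = 472/3.

157.33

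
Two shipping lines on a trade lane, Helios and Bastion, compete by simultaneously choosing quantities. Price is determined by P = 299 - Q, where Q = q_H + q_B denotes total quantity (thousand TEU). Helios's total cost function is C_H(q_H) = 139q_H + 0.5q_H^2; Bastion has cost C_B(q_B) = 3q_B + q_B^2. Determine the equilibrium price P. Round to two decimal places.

Helios's profit: π_H = (299 - Q)q_H - (139q_H + (1/2)q_H²). Setting ∂π_H/∂q_H = 0: 160 - 3q_H - (q_B) = 0.
Bastion's profit: π_B = (299 - Q)q_B - (3q_B + q_B²). Setting ∂π_B/∂q_B = 0: 296 - 4q_B - (q_H) = 0.
So q_H = (160 - q_B)/3 and q_B = (296 - q_H)/4.
Solving the pair: q_H = 344/11, q_B = 728/11.
Total output Q = 1072/11, so price P = 299 - 1072/11 = 201.5455.

201.55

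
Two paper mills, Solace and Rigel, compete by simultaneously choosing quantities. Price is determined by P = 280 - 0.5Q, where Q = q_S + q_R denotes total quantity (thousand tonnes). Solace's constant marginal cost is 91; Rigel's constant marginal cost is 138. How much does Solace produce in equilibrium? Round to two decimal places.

157.33

Solace's profit: π_S = (280 - 0.5Q)q_S - (91q_S). Setting ∂π_S/∂q_S = 0: 189 - q_S - (1/2)(q_R) = 0.
Rigel's first-order condition: 142 - q_R - (1/2)(q_S) = 0.
Best responses: q_S = (189 - (1/2)q_R), q_R = (142 - (1/2)q_S).
Solving the pair: q_S = 472/3, q_R = 190/3.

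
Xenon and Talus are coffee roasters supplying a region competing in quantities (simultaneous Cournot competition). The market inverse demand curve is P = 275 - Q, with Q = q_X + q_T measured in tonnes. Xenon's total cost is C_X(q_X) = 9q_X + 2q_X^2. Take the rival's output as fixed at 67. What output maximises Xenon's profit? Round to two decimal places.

33.17

With the rival's output fixed at 67, Xenon's profit is π_X = (275 - 67 - q_X)q_X - (9q_X + 2q_X²) = (208 - q_X)q_X - (9q_X + 2q_X²).
∂π_X/∂q_X = 199 - 6q_X = 0, so q_X = 199/6.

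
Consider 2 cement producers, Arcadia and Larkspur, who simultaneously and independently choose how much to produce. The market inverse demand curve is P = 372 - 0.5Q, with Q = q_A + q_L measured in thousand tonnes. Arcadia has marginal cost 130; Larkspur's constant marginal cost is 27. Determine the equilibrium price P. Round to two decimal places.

Arcadia's profit: π_A = (372 - 0.5Q)q_A - (130q_A). Setting ∂π_A/∂q_A = 0: 242 - q_A - (1/2)(q_L) = 0.
Larkspur's profit: π_L = (372 - 0.5Q)q_L - (27q_L). Setting ∂π_L/∂q_L = 0: 345 - q_L - (1/2)(q_A) = 0.
So q_A = (242 - (1/2)q_L) and q_L = (345 - (1/2)q_A).
Solving the pair: q_A = 278/3, q_L = 896/3.
Total output Q = 1174/3, so price P = 372 - (1/2)·(1174/3) = 529/3.

176.33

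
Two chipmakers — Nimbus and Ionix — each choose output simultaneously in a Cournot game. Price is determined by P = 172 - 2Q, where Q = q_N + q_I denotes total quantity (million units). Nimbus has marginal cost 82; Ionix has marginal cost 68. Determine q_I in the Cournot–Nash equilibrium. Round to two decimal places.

Nimbus's profit: π_N = (172 - 2Q)q_N - (82q_N). Setting ∂π_N/∂q_N = 0: 90 - 4q_N - 2(q_I) = 0.
Ionix's profit: π_I = (172 - 2Q)q_I - (68q_I). Setting ∂π_I/∂q_I = 0: 104 - 4q_I - 2(q_N) = 0.
Best responses: q_N = (90 - 2q_I)/4, q_I = (104 - 2q_N)/4.
Substituting one into the other gives q_N = 38/3 and q_I = 59/3.

19.67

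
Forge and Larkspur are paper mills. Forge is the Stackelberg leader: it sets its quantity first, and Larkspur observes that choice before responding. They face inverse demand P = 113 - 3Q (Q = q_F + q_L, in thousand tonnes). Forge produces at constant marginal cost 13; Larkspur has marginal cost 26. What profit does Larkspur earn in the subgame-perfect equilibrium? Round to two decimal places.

Solve by backward induction. Given q_F, the follower Larkspur maximises π_L = (113 - 3q_F - 3q_L)q_L - 26q_L.
Setting the follower's marginal profit to zero, 87 - 3q_F - 6q_L = 0, i.e. q_L = (87 - 3q_F)/6.
The leader anticipates this reaction. Substituting into P = 113 - 3Q gives P = 139/2 - (3/2)q_F, so π_F = (139/2 - (3/2)q_F)q_F - 13q_F.
The leader's first-order condition 113/2 - 3q_F = 0 yields q_F = 113/6.
Then q_L = (87 - 3·(113/6))/6 = 61/12.
Price P = 113 - 3·(287/12) = 165/4.
Larkspur's profit: (165/4 - 26)·(61/12) = 77.5208.

77.52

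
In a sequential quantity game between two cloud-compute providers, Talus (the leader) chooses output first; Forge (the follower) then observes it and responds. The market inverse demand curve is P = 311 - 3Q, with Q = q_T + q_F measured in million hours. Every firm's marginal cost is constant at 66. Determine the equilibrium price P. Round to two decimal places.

127.25

The follower Forge best-responds to any q_T: π_F = (311 - 3Q)q_F - 66q_F.
Follower FOC: 245 - 3q_T - 6q_F = 0, so q_F(q_T) = (245 - 3q_T)/6.
The leader anticipates this reaction. Substituting into P = 311 - 3Q gives P = 377/2 - (3/2)q_T, so π_T = (377/2 - (3/2)q_T)q_T - 66q_T.
Maximising: ∂π_T/∂q_T = 245/2 - 3q_T = 0, giving q_T = 245/6.
Then q_F = (245 - 3·(245/6))/6 = 245/12.
Total output Q = 245/4, so price P = 311 - 3·(245/4) = 509/4.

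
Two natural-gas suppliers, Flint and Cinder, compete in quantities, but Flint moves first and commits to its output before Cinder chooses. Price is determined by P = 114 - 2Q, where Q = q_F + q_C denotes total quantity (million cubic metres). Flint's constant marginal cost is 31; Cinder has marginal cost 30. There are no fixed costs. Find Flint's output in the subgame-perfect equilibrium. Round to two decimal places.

20.50

Solve by backward induction. Given q_F, the follower Cinder maximises π_C = (114 - 2q_F - 2q_C)q_C - 30q_C.
Follower FOC: 84 - 2q_F - 4q_C = 0, so q_C(q_F) = (84 - 2q_F)/4.
Flint substitutes q_C(q_F) into its own profit: π_F = q_F(114 - 2q_F - (84 - 2q_F)/2) - 31q_F = (72 - q_F)q_F - 31q_F.
The leader's first-order condition 41 - 2q_F = 0 yields q_F = 41/2.
Then q_C = (84 - 2·(41/2))/4 = 43/4.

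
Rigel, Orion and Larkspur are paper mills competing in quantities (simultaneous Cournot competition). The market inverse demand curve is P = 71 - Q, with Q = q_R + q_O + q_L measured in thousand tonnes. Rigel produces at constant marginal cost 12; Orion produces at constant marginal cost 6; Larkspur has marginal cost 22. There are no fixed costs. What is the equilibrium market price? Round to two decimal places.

27.75

Rigel's profit: π_R = (71 - Q)q_R - (12q_R). Setting ∂π_R/∂q_R = 0: 59 - 2q_R - (q_O + q_L) = 0.
Orion's profit: π_O = (71 - Q)q_O - (6q_O). Setting ∂π_O/∂q_O = 0: 65 - 2q_O - (q_R + q_L) = 0.
Larkspur's profit: π_L = (71 - Q)q_L - (22q_L). Setting ∂π_L/∂q_L = 0: 49 - 2q_L - (q_R + q_O) = 0.
Adding the 3 conditions: 173 − 2Q − 2Q = 0, i.e. Q = 173/4.
Back-substituting: q_R = (59 − 173/4) = 63/4, q_O = (65 − 173/4) = 87/4, q_L = (49 − 173/4) = 23/4.
Total output Q = 173/4, so price P = 71 - 173/4 = 111/4.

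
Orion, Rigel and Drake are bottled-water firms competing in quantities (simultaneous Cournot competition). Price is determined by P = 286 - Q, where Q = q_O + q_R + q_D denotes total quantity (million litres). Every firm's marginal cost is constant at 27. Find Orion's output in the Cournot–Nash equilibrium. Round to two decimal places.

64.75

A representative firm's profit is π_i = q_i(286 - Q) - 27q_i.
Setting ∂π_i/∂q_i = 0 with rivals' quantities fixed: 259 - 2q_i - Σ_{j≠i} q_j = 0.
With identical firms every q_j equals q_i, so Σ_{j≠i} q_j = 2q_i and 259 = 4q_i, giving q_i = 259/4.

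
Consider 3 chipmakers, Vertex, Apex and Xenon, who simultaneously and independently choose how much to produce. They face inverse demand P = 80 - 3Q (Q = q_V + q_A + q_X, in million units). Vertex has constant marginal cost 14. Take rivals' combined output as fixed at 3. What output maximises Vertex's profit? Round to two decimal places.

9.50

With rivals' combined output fixed at 3, Vertex's profit is π_V = (80 - 3·3 - 3q_V)q_V - (14q_V) = (71 - 3q_V)q_V - (14q_V).
∂π_V/∂q_V = 57 - 6q_V = 0, so q_V = 19/2.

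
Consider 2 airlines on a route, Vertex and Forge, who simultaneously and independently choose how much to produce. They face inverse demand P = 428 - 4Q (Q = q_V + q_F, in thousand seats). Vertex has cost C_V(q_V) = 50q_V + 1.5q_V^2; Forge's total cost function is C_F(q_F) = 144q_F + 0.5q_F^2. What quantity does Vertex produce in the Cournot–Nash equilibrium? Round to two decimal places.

Vertex's profit: π_V = (428 - 4Q)q_V - (50q_V + (3/2)q_V²). Setting ∂π_V/∂q_V = 0: 378 - 11q_V - 4(q_F) = 0.
Forge's profit: π_F = (428 - 4Q)q_F - (144q_F + (1/2)q_F²). Setting ∂π_F/∂q_F = 0: 284 - 9q_F - 4(q_V) = 0.
Rearranging gives the reaction functions q_V = (378 - 4q_F)/11 and q_F = (284 - 4q_V)/9.
Solving the pair: q_V = 27.3012, q_F = 1612/83.

27.30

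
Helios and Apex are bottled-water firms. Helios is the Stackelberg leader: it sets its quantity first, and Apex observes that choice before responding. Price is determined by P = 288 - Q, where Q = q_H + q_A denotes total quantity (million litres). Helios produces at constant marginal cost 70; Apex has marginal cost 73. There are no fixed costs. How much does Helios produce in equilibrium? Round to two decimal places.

110.50

Solve by backward induction. Given q_H, the follower Apex maximises π_A = (288 - q_H - q_A)q_A - 73q_A.
∂π_A/∂q_A = 215 - q_H - 2q_A = 0 gives the reaction function q_A = (215 - q_H)/2.
Helios substitutes q_A(q_H) into its own profit: π_H = q_H(288 - q_H - (215 - q_H)/2) - 70q_H = (361/2 - (1/2)q_H)q_H - 70q_H.
Maximising: ∂π_H/∂q_H = 221/2 - q_H = 0, giving q_H = 221/2.
Then q_A = (215 - 221/2)/2 = 209/4.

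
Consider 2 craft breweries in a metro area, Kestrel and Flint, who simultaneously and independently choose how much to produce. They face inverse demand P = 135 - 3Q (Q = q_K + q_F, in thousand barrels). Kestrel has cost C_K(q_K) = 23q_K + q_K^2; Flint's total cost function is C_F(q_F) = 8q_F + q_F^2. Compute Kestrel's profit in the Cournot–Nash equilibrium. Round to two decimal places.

Kestrel's profit: π_K = (135 - 3Q)q_K - (23q_K + q_K²). Setting ∂π_K/∂q_K = 0: 112 - 8q_K - 3(q_F) = 0.
Flint's first-order condition: 127 - 8q_F - 3(q_K) = 0.
So q_K = (112 - 3q_F)/8 and q_F = (127 - 3q_K)/8.
Substituting one into the other gives q_K = 103/11 and q_F = 136/11.
Price P = 135 - 3·(239/11) = 768/11.
Kestrel's profit: (768/11)·(103/11) - 23·(103/11) - (103/11)² = 350.7107.

350.71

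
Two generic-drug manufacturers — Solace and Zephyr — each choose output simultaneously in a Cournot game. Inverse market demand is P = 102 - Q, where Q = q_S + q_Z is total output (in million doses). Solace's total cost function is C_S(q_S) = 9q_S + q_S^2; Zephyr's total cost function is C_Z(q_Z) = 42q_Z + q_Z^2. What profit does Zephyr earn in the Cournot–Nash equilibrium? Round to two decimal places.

Solace's profit: π_S = (102 - Q)q_S - (9q_S + q_S²). Setting ∂π_S/∂q_S = 0: 93 - 4q_S - (q_Z) = 0.
Zephyr's first-order condition: 60 - 4q_Z - (q_S) = 0.
So q_S = (93 - q_Z)/4 and q_Z = (60 - q_S)/4.
Solving the pair: q_S = 104/5, q_Z = 49/5.
Price P = 102 - 153/5 = 357/5.
Zephyr's profit: (357/5)·(49/5) - 42·(49/5) - (49/5)² = 192.0800.

192.08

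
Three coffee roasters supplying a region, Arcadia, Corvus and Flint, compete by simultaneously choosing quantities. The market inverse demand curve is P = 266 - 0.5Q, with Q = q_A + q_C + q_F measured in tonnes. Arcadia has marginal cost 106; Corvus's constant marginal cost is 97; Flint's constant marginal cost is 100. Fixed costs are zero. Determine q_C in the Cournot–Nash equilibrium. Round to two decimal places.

90.50

Arcadia's profit: π_A = (266 - 0.5Q)q_A - (106q_A). Setting ∂π_A/∂q_A = 0: 160 - q_A - (1/2)(q_C + q_F) = 0.
Corvus's first-order condition: 169 - q_C - (1/2)(q_A + q_F) = 0.
Flint's first-order condition: 166 - q_F - (1/2)(q_A + q_C) = 0.
Summing all 3 equations gives 495 − 2Q = 0, hence Q = 495/2.
Back-substituting: q_A = (160 − 495/4)/(1/2) = 145/2, q_C = (169 − 495/4)/(1/2) = 181/2, q_F = (166 − 495/4)/(1/2) = 169/2.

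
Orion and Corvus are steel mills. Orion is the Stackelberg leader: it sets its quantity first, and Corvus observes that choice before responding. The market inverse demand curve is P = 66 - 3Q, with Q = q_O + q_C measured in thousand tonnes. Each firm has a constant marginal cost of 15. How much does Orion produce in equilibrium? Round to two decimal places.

8.50

Solve by backward induction. Given q_O, the follower Corvus maximises π_C = (66 - 3q_O - 3q_C)q_C - 15q_C.
∂π_C/∂q_C = 51 - 3q_O - 6q_C = 0 gives the reaction function q_C = (51 - 3q_O)/6.
The leader anticipates this reaction. Substituting into P = 66 - 3Q gives P = 81/2 - (3/2)q_O, so π_O = (81/2 - (3/2)q_O)q_O - 15q_O.
Maximising: ∂π_O/∂q_O = 51/2 - 3q_O = 0, giving q_O = 17/2.
Then q_C = (51 - 3·(17/2))/6 = 17/4.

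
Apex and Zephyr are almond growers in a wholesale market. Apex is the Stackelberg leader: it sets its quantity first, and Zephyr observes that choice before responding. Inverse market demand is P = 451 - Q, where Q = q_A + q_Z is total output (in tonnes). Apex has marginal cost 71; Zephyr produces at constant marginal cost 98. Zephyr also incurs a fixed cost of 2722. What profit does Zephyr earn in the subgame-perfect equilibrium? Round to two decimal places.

The follower Zephyr best-responds to any q_A: π_Z = (451 - Q)q_Z - 98q_Z.
Setting the follower's marginal profit to zero, 353 - q_A - 2q_Z = 0, i.e. q_Z = (353 - q_A)/2.
Apex substitutes q_Z(q_A) into its own profit: π_A = q_A(451 - q_A - (353 - q_A)/2) - 71q_A = (549/2 - (1/2)q_A)q_A - 71q_A.
Maximising: ∂π_A/∂q_A = 407/2 - q_A = 0, giving q_A = 407/2.
Then q_Z = (353 - 407/2)/2 = 299/4.
Price P = 451 - 1113/4 = 691/4.
Zephyr's profit: (691/4 - 98)·(299/4) - 2722 = 2865.5625.

2865.56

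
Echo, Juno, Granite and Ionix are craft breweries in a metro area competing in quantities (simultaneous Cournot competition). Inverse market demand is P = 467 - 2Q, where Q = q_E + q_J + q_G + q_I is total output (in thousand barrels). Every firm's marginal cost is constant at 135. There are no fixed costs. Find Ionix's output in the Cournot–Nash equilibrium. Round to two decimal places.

A representative firm's profit is π_i = q_i(467 - 2Q) - 135q_i.
First-order condition (treating rivals' output as given): 332 - 4q_i - 2·Σ_{j≠i} q_j = 0.
By symmetry each firm produces the same amount; substituting Σ_{j≠i} q_j = 3q_i yields q_i = 332/10 = 166/5.

33.20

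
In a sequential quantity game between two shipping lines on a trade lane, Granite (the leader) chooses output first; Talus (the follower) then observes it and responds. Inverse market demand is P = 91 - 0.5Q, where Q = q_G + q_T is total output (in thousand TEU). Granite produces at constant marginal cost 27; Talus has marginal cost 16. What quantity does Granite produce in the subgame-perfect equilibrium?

The follower Talus best-responds to any q_G: π_T = (91 - 0.5Q)q_T - 16q_T.
Setting the follower's marginal profit to zero, 75 - (1/2)q_G - q_T = 0, i.e. q_T = (75 - (1/2)q_G).
Granite substitutes q_T(q_G) into its own profit: π_G = q_G(91 - (1/2)q_G - (75 - (1/2)q_G)/2) - 27q_G = (107/2 - (1/4)q_G)q_G - 27q_G.
Maximising: ∂π_G/∂q_G = 53/2 - (1/2)q_G = 0, giving q_G = 53.
Then q_T = (75 - (1/2)·53) = 97/2.

53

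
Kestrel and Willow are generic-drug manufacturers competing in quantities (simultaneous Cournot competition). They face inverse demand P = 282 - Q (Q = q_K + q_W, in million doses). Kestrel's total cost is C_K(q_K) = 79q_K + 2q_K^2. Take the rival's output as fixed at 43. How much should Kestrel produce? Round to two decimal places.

26.67

With the rival's output fixed at 43, Kestrel's profit is π_K = (282 - 43 - q_K)q_K - (79q_K + 2q_K²) = (239 - q_K)q_K - (79q_K + 2q_K²).
∂π_K/∂q_K = 160 - 6q_K = 0, so q_K = 80/3.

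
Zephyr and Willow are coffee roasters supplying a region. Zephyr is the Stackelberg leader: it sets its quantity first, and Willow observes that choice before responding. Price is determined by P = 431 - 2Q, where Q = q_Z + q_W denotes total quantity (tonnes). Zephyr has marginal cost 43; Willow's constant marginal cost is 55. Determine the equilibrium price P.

143

The follower Willow best-responds to any q_Z: π_W = (431 - 2Q)q_W - 55q_W.
Follower FOC: 376 - 2q_Z - 4q_W = 0, so q_W(q_Z) = (376 - 2q_Z)/4.
The leader anticipates this reaction. Substituting into P = 431 - 2Q gives P = 243 - q_Z, so π_Z = (243 - q_Z)q_Z - 43q_Z.
The leader's first-order condition 200 - 2q_Z = 0 yields q_Z = 100.
Then q_W = (376 - 2·100)/4 = 44.
Total output Q = 144, so price P = 431 - 2·144 = 143.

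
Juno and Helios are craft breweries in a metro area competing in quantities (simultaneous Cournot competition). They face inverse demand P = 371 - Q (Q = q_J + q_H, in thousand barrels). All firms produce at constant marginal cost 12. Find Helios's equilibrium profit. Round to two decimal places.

14320.11

A representative firm's profit is π_i = q_i(371 - Q) - 12q_i.
Setting ∂π_i/∂q_i = 0 with rivals' quantities fixed: 359 - 2q_i - q_j = 0.
By symmetry each firm produces the same amount; substituting q_j = q_i yields q_i = 359/3.
Price P = 371 - 718/3 = 395/3.
Helios's profit: (395/3 - 12)·(359/3) = 14320.1111.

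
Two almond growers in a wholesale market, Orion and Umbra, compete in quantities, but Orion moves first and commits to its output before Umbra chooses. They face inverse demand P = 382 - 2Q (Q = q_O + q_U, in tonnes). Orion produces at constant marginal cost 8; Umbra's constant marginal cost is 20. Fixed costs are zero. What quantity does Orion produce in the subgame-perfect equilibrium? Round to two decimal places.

Solve by backward induction. Given q_O, the follower Umbra maximises π_U = (382 - 2q_O - 2q_U)q_U - 20q_U.
Setting the follower's marginal profit to zero, 362 - 2q_O - 4q_U = 0, i.e. q_U = (362 - 2q_O)/4.
Orion substitutes q_U(q_O) into its own profit: π_O = q_O(382 - 2q_O - (362 - 2q_O)/2) - 8q_O = (201 - q_O)q_O - 8q_O.
The leader's first-order condition 193 - 2q_O = 0 yields q_O = 193/2.
Then q_U = (362 - 2·(193/2))/4 = 169/4.

96.50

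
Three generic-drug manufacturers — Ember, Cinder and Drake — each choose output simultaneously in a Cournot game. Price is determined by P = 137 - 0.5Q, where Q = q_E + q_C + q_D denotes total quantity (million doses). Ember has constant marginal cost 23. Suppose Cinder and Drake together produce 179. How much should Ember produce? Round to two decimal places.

24.50

With rivals' combined output fixed at 179, Ember's profit is π_E = (137 - (1/2)·179 - (1/2)q_E)q_E - (23q_E) = (95/2 - (1/2)q_E)q_E - (23q_E).
∂π_E/∂q_E = 49/2 - q_E = 0, so q_E = 49/2.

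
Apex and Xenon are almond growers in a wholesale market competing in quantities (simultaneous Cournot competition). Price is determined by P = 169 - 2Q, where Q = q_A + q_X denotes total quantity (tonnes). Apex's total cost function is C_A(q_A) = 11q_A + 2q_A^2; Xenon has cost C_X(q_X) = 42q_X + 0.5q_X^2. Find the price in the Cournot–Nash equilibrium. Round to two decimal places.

100.33

Apex's profit: π_A = (169 - 2Q)q_A - (11q_A + 2q_A²). Setting ∂π_A/∂q_A = 0: 158 - 8q_A - 2(q_X) = 0.
Xenon's first-order condition: 127 - 5q_X - 2(q_A) = 0.
So q_A = (158 - 2q_X)/8 and q_X = (127 - 2q_A)/5.
Solving the pair: q_A = 134/9, q_X = 175/9.
Total output Q = 103/3, so price P = 169 - 2·(103/3) = 301/3.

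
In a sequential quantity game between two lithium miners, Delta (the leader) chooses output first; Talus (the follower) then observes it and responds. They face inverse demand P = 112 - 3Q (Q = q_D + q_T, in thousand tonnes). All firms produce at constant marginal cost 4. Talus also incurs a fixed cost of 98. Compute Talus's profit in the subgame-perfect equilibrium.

Solve by backward induction. Given q_D, the follower Talus maximises π_T = (112 - 3q_D - 3q_T)q_T - 4q_T.
Follower FOC: 108 - 3q_D - 6q_T = 0, so q_T(q_D) = (108 - 3q_D)/6.
Delta substitutes q_T(q_D) into its own profit: π_D = q_D(112 - 3q_D - (108 - 3q_D)/2) - 4q_D = (58 - (3/2)q_D)q_D - 4q_D.
The leader's first-order condition 54 - 3q_D = 0 yields q_D = 18.
Then q_T = (108 - 3·18)/6 = 9.
Price P = 112 - 3·27 = 31.
Talus's profit: (31 - 4)·9 - 98 = 145.

145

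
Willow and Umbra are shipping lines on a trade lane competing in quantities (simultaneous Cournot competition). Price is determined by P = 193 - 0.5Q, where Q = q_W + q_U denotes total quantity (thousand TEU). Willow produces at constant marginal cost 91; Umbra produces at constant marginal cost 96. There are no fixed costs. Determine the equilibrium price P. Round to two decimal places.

Willow's profit: π_W = (193 - 0.5Q)q_W - (91q_W). Setting ∂π_W/∂q_W = 0: 102 - q_W - (1/2)(q_U) = 0.
Umbra's profit: π_U = (193 - 0.5Q)q_U - (96q_U). Setting ∂π_U/∂q_U = 0: 97 - q_U - (1/2)(q_W) = 0.
Best responses: q_W = (102 - (1/2)q_U), q_U = (97 - (1/2)q_W).
Substituting one into the other gives q_W = 214/3 and q_U = 184/3.
Total output Q = 398/3, so price P = 193 - (1/2)·(398/3) = 380/3.

126.67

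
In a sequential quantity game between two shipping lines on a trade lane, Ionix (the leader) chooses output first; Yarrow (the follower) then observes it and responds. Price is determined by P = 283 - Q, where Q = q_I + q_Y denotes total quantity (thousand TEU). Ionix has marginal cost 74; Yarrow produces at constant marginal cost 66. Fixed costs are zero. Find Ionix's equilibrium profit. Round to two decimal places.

5050.13

Solve by backward induction. Given q_I, the follower Yarrow maximises π_Y = (283 - q_I - q_Y)q_Y - 66q_Y.
Setting the follower's marginal profit to zero, 217 - q_I - 2q_Y = 0, i.e. q_Y = (217 - q_I)/2.
The leader anticipates this reaction. Substituting into P = 283 - Q gives P = 349/2 - (1/2)q_I, so π_I = (349/2 - (1/2)q_I)q_I - 74q_I.
Leader FOC: 201/2 - q_I = 0, so q_I = 201/2.
Then q_Y = (217 - 201/2)/2 = 233/4.
Price P = 283 - 635/4 = 497/4.
Ionix's profit: (497/4 - 74)·(201/2) = 5050.1250.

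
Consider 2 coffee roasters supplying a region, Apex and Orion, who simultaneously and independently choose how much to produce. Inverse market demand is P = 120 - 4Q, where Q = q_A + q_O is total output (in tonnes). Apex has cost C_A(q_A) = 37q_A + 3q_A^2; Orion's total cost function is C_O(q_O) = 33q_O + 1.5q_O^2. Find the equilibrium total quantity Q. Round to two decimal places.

10.51

Apex's profit: π_A = (120 - 4Q)q_A - (37q_A + 3q_A²). Setting ∂π_A/∂q_A = 0: 83 - 14q_A - 4(q_O) = 0.
Orion's profit: π_O = (120 - 4Q)q_O - (33q_O + (3/2)q_O²). Setting ∂π_O/∂q_O = 0: 87 - 11q_O - 4(q_A) = 0.
So q_A = (83 - 4q_O)/14 and q_O = (87 - 4q_A)/11.
Substituting one into the other gives q_A = 565/138 and q_O = 443/69.
Total output Q = 565/138 + 443/69 = 1451/138.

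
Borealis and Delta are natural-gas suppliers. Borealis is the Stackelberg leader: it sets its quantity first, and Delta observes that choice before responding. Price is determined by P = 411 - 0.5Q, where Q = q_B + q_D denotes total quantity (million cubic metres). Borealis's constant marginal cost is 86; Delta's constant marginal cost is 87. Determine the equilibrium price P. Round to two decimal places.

167.50

Solve by backward induction. Given q_B, the follower Delta maximises π_D = (411 - (1/2)q_B - (1/2)q_D)q_D - 87q_D.
Follower FOC: 324 - (1/2)q_B - q_D = 0, so q_D(q_B) = (324 - (1/2)q_B).
The leader anticipates this reaction. Substituting into P = 411 - 0.5Q gives P = 249 - (1/4)q_B, so π_B = (249 - (1/4)q_B)q_B - 86q_B.
Leader FOC: 163 - (1/2)q_B = 0, so q_B = 326.
Then q_D = (324 - (1/2)·326) = 161.
Total output Q = 487, so price P = 411 - (1/2)·487 = 335/2.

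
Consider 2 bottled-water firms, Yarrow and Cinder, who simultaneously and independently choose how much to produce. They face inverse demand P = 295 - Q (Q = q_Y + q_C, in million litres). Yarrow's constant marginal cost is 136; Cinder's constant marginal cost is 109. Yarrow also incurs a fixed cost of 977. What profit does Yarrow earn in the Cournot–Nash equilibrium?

959

Yarrow's profit: π_Y = (295 - Q)q_Y - (136q_Y). Setting ∂π_Y/∂q_Y = 0: 159 - 2q_Y - (q_C) = 0.
Cinder's profit: π_C = (295 - Q)q_C - (109q_C). Setting ∂π_C/∂q_C = 0: 186 - 2q_C - (q_Y) = 0.
Rearranging gives the reaction functions q_Y = (159 - q_C)/2 and q_C = (186 - q_Y)/2.
Substituting one into the other gives q_Y = 44 and q_C = 71.
Price P = 295 - 115 = 180.
Yarrow's profit: (180 - 136)·44 - 977 = 959.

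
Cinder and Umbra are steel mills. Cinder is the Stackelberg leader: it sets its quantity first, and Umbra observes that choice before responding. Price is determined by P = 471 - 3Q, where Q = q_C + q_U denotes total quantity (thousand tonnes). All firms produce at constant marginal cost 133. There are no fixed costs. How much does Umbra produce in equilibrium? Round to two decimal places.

28.17

Solve by backward induction. Given q_C, the follower Umbra maximises π_U = (471 - 3q_C - 3q_U)q_U - 133q_U.
Setting the follower's marginal profit to zero, 338 - 3q_C - 6q_U = 0, i.e. q_U = (338 - 3q_C)/6.
Cinder substitutes q_U(q_C) into its own profit: π_C = q_C(471 - 3q_C - (338 - 3q_C)/2) - 133q_C = (302 - (3/2)q_C)q_C - 133q_C.
Leader FOC: 169 - 3q_C = 0, so q_C = 169/3.
Then q_U = (338 - 3·(169/3))/6 = 169/6.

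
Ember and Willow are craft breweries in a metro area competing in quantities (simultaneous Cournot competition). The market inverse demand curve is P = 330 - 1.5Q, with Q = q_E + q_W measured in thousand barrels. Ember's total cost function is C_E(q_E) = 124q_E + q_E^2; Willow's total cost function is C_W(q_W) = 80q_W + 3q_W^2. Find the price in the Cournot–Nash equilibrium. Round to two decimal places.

245.09

Ember's profit: π_E = (330 - 1.5Q)q_E - (124q_E + q_E²). Setting ∂π_E/∂q_E = 0: 206 - 5q_E - (3/2)(q_W) = 0.
Willow's profit: π_W = (330 - 1.5Q)q_W - (80q_W + 3q_W²). Setting ∂π_W/∂q_W = 0: 250 - 9q_W - (3/2)(q_E) = 0.
Rearranging gives the reaction functions q_E = (206 - (3/2)q_W)/5 and q_W = (250 - (3/2)q_E)/9.
Solving the pair: q_E = 1972/57, q_W = 22.0117.
Total output Q = 56.6082, so price P = 330 - (3/2)·56.6082 = 245.0877.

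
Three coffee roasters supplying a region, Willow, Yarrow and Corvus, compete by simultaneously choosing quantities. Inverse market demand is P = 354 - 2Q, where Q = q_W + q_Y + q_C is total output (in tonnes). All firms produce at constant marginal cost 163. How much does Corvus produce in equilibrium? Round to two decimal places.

A representative firm's profit is π_i = q_i(354 - 2Q) - 163q_i.
Setting ∂π_i/∂q_i = 0 with rivals' quantities fixed: 191 - 4q_i - 2·Σ_{j≠i} q_j = 0.
With identical firms every q_j equals q_i, so Σ_{j≠i} q_j = 2q_i and 191 = 8q_i, giving q_i = 191/8.

23.88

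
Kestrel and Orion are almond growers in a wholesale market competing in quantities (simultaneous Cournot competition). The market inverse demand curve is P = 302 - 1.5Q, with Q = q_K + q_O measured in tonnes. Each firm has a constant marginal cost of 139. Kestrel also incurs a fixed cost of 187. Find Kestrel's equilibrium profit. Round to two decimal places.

A representative firm's profit is π_i = q_i(302 - 1.5Q) - 139q_i.
Setting ∂π_i/∂q_i = 0 with rivals' quantities fixed: 163 - 3q_i - (3/2)q_j = 0.
With identical firms every q_j equals q_i, so q_j = q_i and 163 = (9/2)q_i, giving q_i = 326/9.
Price P = 302 - (3/2)·(652/9) = 580/3.
Kestrel's profit: (580/3 - 139)·(326/9) - 187 = 1781.0741.

1781.07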